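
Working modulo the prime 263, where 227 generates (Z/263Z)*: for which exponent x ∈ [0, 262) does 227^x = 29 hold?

123

Baby-step giant-step with m = ceil(sqrt(262)) = 17.
Baby table (227^j mod 263 for j=0..16):
  0:1  1:227  2:244  3:158  4:98  5:154  6:242  7:230
  8:136  9:101  10:46  11:185  12:178  13:167  14:37  15:246
  16:86
Giant step factor: 227^(-17) ≡ 57 (mod 263).
Scan 29·57^i mod 263 for i = 0, 1, …:
  i=0: 29   i=1: 75   i=2: 67   i=3: 137
  i=4: 182   i=5: 117   i=6: 94   i=7: 98
Match at i=7, j=4: x = 7·17 + 4 = 123.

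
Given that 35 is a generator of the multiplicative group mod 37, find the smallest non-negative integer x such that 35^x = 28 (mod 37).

34

Successive powers of 35 modulo 37:
  35^0=1  35^1=35  35^2=4  35^3=29  35^4=16  35^5=5
  35^6=27  35^7=20  35^8=34  35^9=6  35^10=25  35^11=24
  35^12=26  35^13=22  35^14=30  35^15=14  35^16=9  35^17=19
  35^18=36  35^19=2  35^20=33  35^21=8  35^22=21  35^23=32
  35^24=10  35^25=17  35^26=3  35^27=31  35^28=12  35^29=13
  35^30=11  35^31=15  35^32=7  35^33=23  35^34=28
So 35^34 ≡ 28 (mod 37), giving x = 34.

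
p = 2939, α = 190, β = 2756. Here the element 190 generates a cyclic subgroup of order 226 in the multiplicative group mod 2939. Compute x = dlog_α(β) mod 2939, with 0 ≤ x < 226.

80

Baby-step giant-step with m = ceil(sqrt(226)) = 16.
Baby table (190^j mod 2939 for j=0..15):
  0:1  1:190  2:832  3:2313  4:1559  5:2310  6:989  7:2753
  8:2867  9:1015  10:1815  11:987  12:2373  13:1203  14:2267  15:1636
Giant step factor: 190^(-16) ≡ 1749 (mod 2939).
Scan 2756·1749^i mod 2939 for i = 0, 1, …:
  i=0: 2756   i=1: 284   i=2: 25   i=3: 2579
  i=4: 2245   i=5: 1
Match at i=5, j=0: x = 5·16 + 0 = 80.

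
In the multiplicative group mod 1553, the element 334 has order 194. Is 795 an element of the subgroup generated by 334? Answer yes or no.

no

795 ∈ ⟨334⟩ iff 795^194 ≡ 1 (mod 1553), since |⟨334⟩| = 194.
795^194 mod 1553 = 339.
Since 339 ≠ 1, 795 does not lie in the subgroup.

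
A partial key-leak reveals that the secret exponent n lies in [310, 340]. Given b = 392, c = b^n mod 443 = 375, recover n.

333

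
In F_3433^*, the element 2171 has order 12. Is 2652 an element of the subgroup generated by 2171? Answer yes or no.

no

⟨2171⟩ has order 12; its elements mod 3433 are {1, 268, 269, 389, 1262, 1651, 1782, 2171, 3044, 3164, 3165, 3432}.
2652 is not in this set.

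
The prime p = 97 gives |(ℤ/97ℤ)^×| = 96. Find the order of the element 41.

96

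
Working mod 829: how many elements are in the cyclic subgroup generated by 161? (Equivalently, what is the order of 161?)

828

The order of 161 must divide p − 1 = 828 = 2^2 · 3^2 · 23.
Divisors: 1, 2, 3, 4, 6, 9, 12, 18, 23, 36, 46, 69, 92, 138, 207, 276, 414, 828.
Check each in increasing order: 161^1 ≡ 161;  161^2 ≡ 222;  161^3 ≡ 95;  161^4 ≡ 373;  161^6 ≡ 735;  161^9 ≡ 189;  161^12 ≡ 546;  161^18 ≡ 74;  161^23 ≡ 482;  161^36 ≡ 502;  161^46 ≡ 204;  161^69 ≡ 506;  161^92 ≡ 166;  161^138 ≡ 704;  161^207 ≡ 583;  161^276 ≡ 703;  161^414 ≡ 828;  161^828 ≡ 1.
Smallest exponent giving 1 is 828.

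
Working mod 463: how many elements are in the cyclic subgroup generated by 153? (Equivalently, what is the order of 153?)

231

The order of 153 must divide p − 1 = 462 = 2 · 3 · 7 · 11.
Divisors: 1, 2, 3, 6, 7, 11, 14, 21, 22, 33, 42, 66, 77, 154, 231, 462.
Check each in increasing order: 153^1 ≡ 153;  153^2 ≡ 259;  153^3 ≡ 272;  153^6 ≡ 367;  153^7 ≡ 128;  153^11 ≡ 33;  153^14 ≡ 179;  153^21 ≡ 225;  153^22 ≡ 163;  153^33 ≡ 286;  153^42 ≡ 158;  153^66 ≡ 308;  153^77 ≡ 441;  153^154 ≡ 21;  153^231 ≡ 1.
Smallest exponent giving 1 is 231.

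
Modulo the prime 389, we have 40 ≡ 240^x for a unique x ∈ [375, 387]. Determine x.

385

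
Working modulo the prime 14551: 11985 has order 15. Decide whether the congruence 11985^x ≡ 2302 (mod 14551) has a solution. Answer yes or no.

⟨11985⟩ has order 15; its elements mod 14551 are {1, 165, 1787, 3835, 4450, 6700, 7082, 7304, 10417, 10715, 11978, 11985, 12674, 13140, 14175}.
2302 is not in this set.

no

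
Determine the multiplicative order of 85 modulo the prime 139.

The order of 85 must divide p − 1 = 138 = 2 · 3 · 23.
Divisors: 1, 2, 3, 6, 23, 46, 69, 138.
Check each in increasing order: 85^1 ≡ 85;  85^2 ≡ 136;  85^3 ≡ 23;  85^6 ≡ 112;  85^23 ≡ 97;  85^46 ≡ 96;  85^69 ≡ 138;  85^138 ≡ 1.
Smallest exponent giving 1 is 138.

138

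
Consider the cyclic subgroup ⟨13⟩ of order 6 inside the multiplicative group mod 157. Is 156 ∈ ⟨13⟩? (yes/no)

yes

156 ∈ ⟨13⟩ iff 156^6 ≡ 1 (mod 157), since |⟨13⟩| = 6.
156^6 mod 157 = 1.
Since 1 = 1, 156 lies in the subgroup.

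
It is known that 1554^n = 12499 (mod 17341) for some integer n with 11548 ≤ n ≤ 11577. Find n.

11549

Compute 1554^11548 mod 17341 = 8500, then multiply by 1554 repeatedly:
  1554^11548=8500  1554^11549=12499
Found 12499 at exponent 11549.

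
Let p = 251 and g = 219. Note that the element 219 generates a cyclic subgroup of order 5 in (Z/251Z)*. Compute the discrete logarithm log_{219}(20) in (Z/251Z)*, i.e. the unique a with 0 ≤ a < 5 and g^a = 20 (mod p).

2

Successive powers of 219 modulo 251:
  219^0=1  219^1=219  219^2=20
So 219^2 ≡ 20 (mod 251), giving a = 2.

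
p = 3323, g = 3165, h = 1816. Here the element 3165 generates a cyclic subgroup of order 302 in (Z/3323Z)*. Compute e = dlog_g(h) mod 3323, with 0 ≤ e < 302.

31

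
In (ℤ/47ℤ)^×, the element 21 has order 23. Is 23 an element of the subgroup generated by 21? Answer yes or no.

23 ∈ ⟨21⟩ iff 23^23 ≡ 1 (mod 47), since |⟨21⟩| = 23.
23^23 mod 47 = 46.
Since 46 ≠ 1, 23 does not lie in the subgroup.

no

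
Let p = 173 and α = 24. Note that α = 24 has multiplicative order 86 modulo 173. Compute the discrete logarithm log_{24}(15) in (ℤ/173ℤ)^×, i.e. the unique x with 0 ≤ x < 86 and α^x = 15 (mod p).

71

Baby-step giant-step with m = ceil(sqrt(86)) = 10.
Baby table (24^j mod 173 for j=0..9):
  0:1  1:24  2:57  3:157  4:135  5:126  6:83  7:89
  8:60  9:56
Giant step factor: 24^(-10) ≡ 160 (mod 173).
Scan 15·160^i mod 173 for i = 0, 1, …:
  i=0: 15   i=1: 151   i=2: 113   i=3: 88
  i=4: 67   i=5: 167   i=6: 78   i=7: 24
Match at i=7, j=1: x = 7·10 + 1 = 71.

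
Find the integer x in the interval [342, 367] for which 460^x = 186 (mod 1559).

Compute 460^342 mod 1559 = 287, then multiply by 460 repeatedly:
  460^342=287  460^343=1064  460^344=1473  460^345=974  460^346=607
  460^347=159  460^348=1426  460^349=1180  460^350=268  460^351=119
  460^352=175  460^353=991  460^354=632  460^355=746  460^356=180
  460^357=173  460^358=71  460^359=1480  460^360=1076  460^361=757
  460^362=563  460^363=186
Found 186 at exponent 363.

363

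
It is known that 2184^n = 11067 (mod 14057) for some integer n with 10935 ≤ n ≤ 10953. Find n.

10935

Compute 2184^10935 mod 14057 = 11067, then multiply by 2184 repeatedly:
  2184^10935=11067
Found 11067 at exponent 10935.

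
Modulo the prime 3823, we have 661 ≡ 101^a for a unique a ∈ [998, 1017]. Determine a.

Compute 101^998 mod 3823 = 1388, then multiply by 101 repeatedly:
  101^998=1388  101^999=2560  101^1000=2419  101^1001=3470  101^1002=2577
  101^1003=313  101^1004=1029  101^1005=708  101^1006=2694  101^1007=661
Found 661 at exponent 1007.

1007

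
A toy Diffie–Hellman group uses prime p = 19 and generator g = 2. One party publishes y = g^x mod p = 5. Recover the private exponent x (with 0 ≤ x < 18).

Successive powers of 2 modulo 19:
  2^0=1  2^1=2  2^2=4  2^3=8  2^4=16  2^5=13
  2^6=7  2^7=14  2^8=9  2^9=18  2^10=17  2^11=15
  2^12=11  2^13=3  2^14=6  2^15=12  2^16=5
So 2^16 ≡ 5 (mod 19), giving x = 16.

16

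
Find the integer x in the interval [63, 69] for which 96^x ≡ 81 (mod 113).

68

Compute 96^63 mod 113 = 78, then multiply by 96 repeatedly:
  96^63=78  96^64=30  96^65=55  96^66=82  96^67=75
  96^68=81
Found 81 at exponent 68.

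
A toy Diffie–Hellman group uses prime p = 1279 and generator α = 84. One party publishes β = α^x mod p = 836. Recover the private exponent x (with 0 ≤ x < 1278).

554

Baby-step giant-step with m = ceil(sqrt(1278)) = 36.
Baby table (84^j mod 1279 for j=0..35):
  0:1  1:84  2:661  3:527  4:782  5:459  6:186  7:276
  8:162  9:818  10:925  11:960  12:63  13:176  14:715  15:1226
  16:664  17:779  18:207  19:761  20:1253  21:374  22:720  23:367
  24:132  25:856  26:280  27:498  28:904  29:475  30:251  31:620
  32:920  33:540  34:595  35:99
Giant step factor: 84^(-36) ≡ 512 (mod 1279).
Scan 836·512^i mod 1279 for i = 0, 1, …:
  i=0: 836   i=1: 846   i=2: 850   i=3: 340
  i=4: 136   i=5: 566   i=6: 738   i=7: 551
  i=8: 732   i=9: 37     …   i=14: 1148
  i=15: 715
Match at i=15, j=14: x = 15·36 + 14 = 554.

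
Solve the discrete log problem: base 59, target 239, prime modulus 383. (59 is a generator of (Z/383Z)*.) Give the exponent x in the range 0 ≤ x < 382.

353

Baby-step giant-step with m = ceil(sqrt(382)) = 20.
Baby table (59^j mod 383 for j=0..19):
  0:1  1:59  2:34  3:91  4:7  5:30  6:238  7:254
  8:49  9:210  10:134  11:246  12:343  13:321  14:172  15:190
  16:103  17:332  18:55  19:181
Giant step factor: 59^(-20) ≡ 17 (mod 383).
Scan 239·17^i mod 383 for i = 0, 1, …:
  i=0: 239   i=1: 233   i=2: 131   i=3: 312
  i=4: 325   i=5: 163   i=6: 90   i=7: 381
  i=8: 349   i=9: 188     …   i=16: 109
  i=17: 321
Match at i=17, j=13: x = 17·20 + 13 = 353.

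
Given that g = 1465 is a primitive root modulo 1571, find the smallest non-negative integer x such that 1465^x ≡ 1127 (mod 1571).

Baby-step giant-step with m = ceil(sqrt(1570)) = 40.
Baby table (1465^j mod 1571 for j=0..39):
  0:1  1:1465  2:239  3:1373  4:565  5:1379  6:1500  7:1242
  8:312  9:1490  10:731  11:1064  12:328  13:1365  14:1413  15:1038
  16:1513  17:1435  18:277  19:487  20:221  21:139  22:976  23:230
  24:756  25:1556  26:19  27:1128  28:1399  29:951  30:1309  31:1065
  32:222  33:33  34:1215  35:32  36:1321  37:1364  38:1519  39:799
Giant step factor: 1465^(-40) ≡ 101 (mod 1571).
Scan 1127·101^i mod 1571 for i = 0, 1, …:
  i=0: 1127   i=1: 715   i=2: 1520   i=3: 1133
  i=4: 1321
Match at i=4, j=36: x = 4·40 + 36 = 196.

196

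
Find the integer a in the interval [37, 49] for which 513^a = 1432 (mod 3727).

Compute 513^37 mod 3727 = 1002, then multiply by 513 repeatedly:
  513^37=1002  513^38=3427  513^39=2634  513^40=2068  513^41=2416
  513^42=2044  513^43=1285  513^44=3253  513^45=2820  513^46=584
  513^47=1432
Found 1432 at exponent 47.

47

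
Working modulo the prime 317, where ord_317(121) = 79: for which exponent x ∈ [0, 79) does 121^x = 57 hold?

24

Baby-step giant-step with m = ceil(sqrt(79)) = 9.
Baby table (121^j mod 317 for j=0..8):
  0:1  1:121  2:59  3:165  4:311  5:225  6:280  7:278
  8:36
Giant step factor: 121^(-9) ≡ 259 (mod 317).
Scan 57·259^i mod 317 for i = 0, 1, …:
  i=0: 57   i=1: 181   i=2: 280
Match at i=2, j=6: x = 2·9 + 6 = 24.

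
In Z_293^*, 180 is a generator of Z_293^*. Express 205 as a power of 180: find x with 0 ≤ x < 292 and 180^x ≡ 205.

Baby-step giant-step with m = ceil(sqrt(292)) = 18.
Baby table (180^j mod 293 for j=0..17):
  0:1  1:180  2:170  3:128  4:186  5:78  6:269  7:75
  8:22  9:151  10:224  11:179  12:283  13:251  14:58  15:185
  16:191  17:99
Giant step factor: 180^(-18) ≡ 199 (mod 293).
Scan 205·199^i mod 293 for i = 0, 1, …:
  i=0: 205   i=1: 68   i=2: 54   i=3: 198
  i=4: 140   i=5: 25   i=6: 287   i=7: 271
  i=8: 17   i=9: 160     …   i=14: 141
  i=15: 224
Match at i=15, j=10: x = 15·18 + 10 = 280.

280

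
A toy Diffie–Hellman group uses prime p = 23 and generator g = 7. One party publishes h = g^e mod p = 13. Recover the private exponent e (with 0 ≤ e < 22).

10

Successive powers of 7 modulo 23:
  7^0=1  7^1=7  7^2=3  7^3=21  7^4=9  7^5=17
  7^6=4  7^7=5  7^8=12  7^9=15  7^10=13
So 7^10 ≡ 13 (mod 23), giving e = 10.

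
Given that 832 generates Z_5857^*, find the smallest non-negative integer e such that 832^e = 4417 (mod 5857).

675

Baby-step giant-step with m = ceil(sqrt(5856)) = 77.
Baby table (832^j mod 5857 for j=0..76):
  0:1  1:832  2:1098  3:5701  4:4919  5:4422  6:908  7:5760
  8:1294  9:4777  10:3418  11:3131  12:4484  13:5636  14:3552  15:3336
  16:5191  17:2303  18:857  19:4327  20:3866  21:1019  22:4400  23:175
  24:5032  25:4726  26:1985  27:5703  28:726  29:761  30:596  31:3884
  32:4281  33:736  34:3224  35:5719  36:2324  37:758  38:3957  39:590
  40:4749  41:3550  42:1672  43:2995  44:2615  45:2733  46:1340  47:2050
  48:1213  49:1812  50:2335  51:4053  52:4321  53:4731  54:288  55:5336
  56:5803  57:1928  58:5135  59:2567  60:3796  61:1349  62:3681  63:5238
  64:408  65:5607  66:2852  67:779  68:3858  69:220  70:1473  71:1423
  72:822  73:4492  74:578  75:622  76:2088
Giant step factor: 832^(-77) ≡ 1651 (mod 5857).
Scan 4417·1651^i mod 5857 for i = 0, 1, …:
  i=0: 4417   i=1: 502   i=2: 2965   i=3: 4620
  i=4: 1806   i=5: 493   i=6: 5677   i=7: 1527
  i=8: 2567
Match at i=8, j=59: e = 8·77 + 59 = 675.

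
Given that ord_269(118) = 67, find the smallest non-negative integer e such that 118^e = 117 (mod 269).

Baby-step giant-step with m = ceil(sqrt(67)) = 9.
Baby table (118^j mod 269 for j=0..8):
  0:1  1:118  2:205  3:249  4:61  5:204  6:131  7:125
  8:224
Giant step factor: 118^(-9) ≡ 196 (mod 269).
Scan 117·196^i mod 269 for i = 0, 1, …:
  i=0: 117   i=1: 67   i=2: 220   i=3: 80
  i=4: 78   i=5: 224
Match at i=5, j=8: e = 5·9 + 8 = 53.

53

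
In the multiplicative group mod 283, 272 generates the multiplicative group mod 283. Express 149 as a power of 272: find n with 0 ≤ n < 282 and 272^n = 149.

135

Baby-step giant-step with m = ceil(sqrt(282)) = 17.
Baby table (272^j mod 283 for j=0..16):
  0:1  1:272  2:121  3:84  4:208  5:259  6:264  7:209
  8:248  9:102  10:10  11:173  12:78  13:274  14:99  15:43
  16:93
Giant step factor: 272^(-17) ≡ 148 (mod 283).
Scan 149·148^i mod 283 for i = 0, 1, …:
  i=0: 149   i=1: 261   i=2: 140   i=3: 61
  i=4: 255   i=5: 101   i=6: 232   i=7: 93
Match at i=7, j=16: n = 7·17 + 16 = 135.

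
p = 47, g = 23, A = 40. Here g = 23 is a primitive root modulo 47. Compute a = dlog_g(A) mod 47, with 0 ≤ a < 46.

11

Successive powers of 23 modulo 47:
  23^0=1  23^1=23  23^2=12  23^3=41  23^4=3  23^5=22
  23^6=36  23^7=29  23^8=9  23^9=19  23^10=14  23^11=40
So 23^11 ≡ 40 (mod 47), giving a = 11.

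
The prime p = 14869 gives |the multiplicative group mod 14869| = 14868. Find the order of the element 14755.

4956

The order of 14755 must divide p − 1 = 14868 = 2^2 · 3^2 · 7 · 59.
Divisors: 1, 2, 3, 4, 6, 7, 9, 12, 14, 18, 21, 28, 36, 42, 59, 63, 84, 118, 126, 177, 236, 252, 354, 413, 531, 708, 826, 1062, 1239, 1652, 2124, 2478, 3717, 4956, 7434, 14868.
Check each in increasing order: 14755^1 ≡ 14755;  14755^2 ≡ 12996;  14755^3 ≡ 5356;  14755^4 ≡ 13914;  14755^6 ≡ 4435;  14755^7 ≡ 14825;  14755^9 ≡ 8067;  14755^12 ≡ 12407;  14755^14 ≡ 1936;  14755^18 ≡ 9745;  14755^21 ≡ 4030;  14755^28 ≡ 1108;  14755^36 ≡ 11591;  14755^42 ≡ 3952;  14755^59 ≡ 14073;  14755^63 ≡ 1861;  14755^84 ≡ 5854;  14755^118 ≡ 9118;  14755^126 ≡ 13713;  14755^177 ≡ 13013;  14755^236 ≡ 5345;  14755^252 ≡ 12995;  14755^354 ≡ 9997;  14755^413 ≡ 12172;  14755^531 ≡ 2080;  14755^708 ≡ 5460;  14755^826 ≡ 2868;  14755^1062 ≡ 14390;  14755^1239 ≡ 11753;  14755^1652 ≡ 2867;  14755^2124 ≡ 6406;  14755^2478 ≡ 14868;  14755^3717 ≡ 3116;  14755^4956 ≡ 1.
Smallest exponent giving 1 is 4956.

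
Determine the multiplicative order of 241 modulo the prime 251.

The order of 241 must divide p − 1 = 250 = 2 · 5^3.
Divisors: 1, 2, 5, 10, 25, 50, 125, 250.
Check each in increasing order: 241^1 ≡ 241;  241^2 ≡ 100;  241^5 ≡ 149;  241^10 ≡ 113;  241^25 ≡ 1.
Smallest exponent giving 1 is 25.

25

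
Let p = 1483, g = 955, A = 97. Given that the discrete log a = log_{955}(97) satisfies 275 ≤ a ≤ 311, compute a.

Compute 955^275 mod 1483 = 523, then multiply by 955 repeatedly:
  955^275=523  955^276=1177  955^277=1404  955^278=188  955^279=97
Found 97 at exponent 279.

279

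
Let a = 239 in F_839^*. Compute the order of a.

838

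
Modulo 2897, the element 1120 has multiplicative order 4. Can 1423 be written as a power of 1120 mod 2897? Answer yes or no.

no

⟨1120⟩ has order 4; its elements mod 2897 are {1, 1120, 1777, 2896}.
1423 is not in this set.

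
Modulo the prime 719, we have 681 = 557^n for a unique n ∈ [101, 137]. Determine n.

134

Compute 557^101 mod 719 = 176, then multiply by 557 repeatedly:
  557^101=176  557^102=248  557^103=88  557^104=124  557^105=44
  557^106=62  557^107=22  557^108=31  557^109=11  557^110=375
  557^111=365  557^112=547  557^113=542  557^114=633  557^115=271
  557^116=676  557^117=495  557^118=338  557^119=607  557^120=169
  557^121=663  557^122=444  557^123=691  557^124=222  557^125=705
  557^126=111  557^127=712  557^128=415  557^129=356  557^130=567
  557^131=178  557^132=643  557^133=89  557^134=681
Found 681 at exponent 134.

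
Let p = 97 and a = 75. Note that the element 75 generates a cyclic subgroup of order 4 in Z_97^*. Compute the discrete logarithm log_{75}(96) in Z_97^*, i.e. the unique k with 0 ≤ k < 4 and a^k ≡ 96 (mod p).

2

Successive powers of 75 modulo 97:
  75^0=1  75^1=75  75^2=96
So 75^2 ≡ 96 (mod 97), giving k = 2.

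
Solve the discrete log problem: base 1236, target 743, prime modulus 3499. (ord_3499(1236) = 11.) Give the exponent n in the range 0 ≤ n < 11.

Successive powers of 1236 modulo 3499:
  1236^0=1  1236^1=1236  1236^2=2132  1236^3=405  1236^4=223  1236^5=2706
  1236^6=3071  1236^7=2840  1236^8=743
So 1236^8 ≡ 743 (mod 3499), giving n = 8.

8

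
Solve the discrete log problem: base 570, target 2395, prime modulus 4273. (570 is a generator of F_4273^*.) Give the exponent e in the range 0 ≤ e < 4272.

Baby-step giant-step with m = ceil(sqrt(4272)) = 66.
Baby table (570^j mod 4273 for j=0..65):
  0:1  1:570  2:152  3:1180  4:1739  5:4167  6:3675  7:980
  8:3110  9:3678  10:2690  11:3566  12:2945  13:3634  14:3248  15:1151
  16:2301  17:4032  18:3639  19:1825  20:1911  21:3928  22:4181  23:3109
  24:3108  25:2538  26:2386  27:1206  28:3740  29:3846  30:171  31:3464
  32:354  33:949  34:2532  35:3239  36:294  37:933  38:1958  39:807
  40:2779  41:3020  42:3654  43:1829  44:4191  45:263  46:355  47:1519
  48:2684  49:146  50:2033  51:827  52:1360  53:1787  54:1616  55:2425
  56:2071  57:1122  58:2863  59:3897  60:3603  61:2670  62:712  63:4178
  64:1399  65:2652
Giant step factor: 570^(-66) ≡ 516 (mod 4273).
Scan 2395·516^i mod 4273 for i = 0, 1, …:
  i=0: 2395   i=1: 923   i=2: 1965   i=3: 1239
  i=4: 2647   i=5: 2765   i=6: 3831   i=7: 2670
Match at i=7, j=61: e = 7·66 + 61 = 523.

523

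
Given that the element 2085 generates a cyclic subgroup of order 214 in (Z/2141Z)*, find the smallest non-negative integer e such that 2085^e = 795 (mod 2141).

Baby-step giant-step with m = ceil(sqrt(214)) = 15.
Baby table (2085^j mod 2141 for j=0..14):
  0:1  1:2085  2:995  3:2087  4:883  5:1936  6:775  7:1561
  8:365  9:970  10:1346  11:1700  12:1145  13:110  14:263
Giant step factor: 2085^(-15) ≡ 124 (mod 2141).
Scan 795·124^i mod 2141 for i = 0, 1, …:
  i=0: 795   i=1: 94   i=2: 951   i=3: 169
  i=4: 1687   i=5: 1511   i=6: 1097   i=7: 1145
Match at i=7, j=12: e = 7·15 + 12 = 117.

117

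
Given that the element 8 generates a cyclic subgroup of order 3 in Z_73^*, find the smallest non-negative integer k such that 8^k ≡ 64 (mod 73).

Successive powers of 8 modulo 73:
  8^0=1  8^1=8  8^2=64
So 8^2 ≡ 64 (mod 73), giving k = 2.

2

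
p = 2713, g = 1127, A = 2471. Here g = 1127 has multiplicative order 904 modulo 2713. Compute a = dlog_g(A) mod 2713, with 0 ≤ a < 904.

580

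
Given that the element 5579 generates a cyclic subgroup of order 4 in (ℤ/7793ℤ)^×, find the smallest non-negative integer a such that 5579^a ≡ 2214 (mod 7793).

Successive powers of 5579 modulo 7793:
  5579^0=1  5579^1=5579  5579^2=7792  5579^3=2214
So 5579^3 ≡ 2214 (mod 7793), giving a = 3.

3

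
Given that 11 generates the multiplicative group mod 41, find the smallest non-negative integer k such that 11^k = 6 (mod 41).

Successive powers of 11 modulo 41:
  11^0=1  11^1=11  11^2=39  11^3=19  11^4=4  11^5=3
  11^6=33  11^7=35  11^8=16  11^9=12  11^10=9  11^11=17
  11^12=23  11^13=7  11^14=36  11^15=27  11^16=10  11^17=28
  11^18=21  11^19=26  11^20=40  11^21=30  11^22=2  11^23=22
  11^24=37  11^25=38  11^26=8  11^27=6
So 11^27 ≡ 6 (mod 41), giving k = 27.

27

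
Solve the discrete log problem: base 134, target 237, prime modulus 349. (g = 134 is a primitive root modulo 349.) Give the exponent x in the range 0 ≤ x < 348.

Baby-step giant-step with m = ceil(sqrt(348)) = 19.
Baby table (134^j mod 349 for j=0..18):
  0:1  1:134  2:157  3:98  4:219  5:30  6:181  7:173
  8:148  9:288  10:202  11:195  12:304  13:252  14:264  15:127
  16:266  17:46  18:231
Giant step factor: 134^(-19) ≡ 212 (mod 349).
Scan 237·212^i mod 349 for i = 0, 1, …:
  i=0: 237   i=1: 337   i=2: 248   i=3: 226
  i=4: 99   i=5: 48   i=6: 55   i=7: 143
  i=8: 302   i=9: 157
Match at i=9, j=2: x = 9·19 + 2 = 173.

173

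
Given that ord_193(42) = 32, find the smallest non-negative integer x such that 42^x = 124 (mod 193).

5

Successive powers of 42 modulo 193:
  42^0=1  42^1=42  42^2=27  42^3=169  42^4=150  42^5=124
So 42^5 ≡ 124 (mod 193), giving x = 5.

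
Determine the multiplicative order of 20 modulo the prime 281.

140

The order of 20 must divide p − 1 = 280 = 2^3 · 5 · 7.
Divisors: 1, 2, 4, 5, 7, 8, 10, 14, 20, 28, 35, 40, 56, 70, 140, 280.
Check each in increasing order: 20^1 ≡ 20;  20^2 ≡ 119;  20^4 ≡ 111;  20^5 ≡ 253;  20^7 ≡ 40;  20^8 ≡ 238;  20^10 ≡ 222;  20^14 ≡ 195;  20^20 ≡ 109;  20^28 ≡ 90;  20^35 ≡ 228;  20^40 ≡ 79;  20^56 ≡ 232;  20^70 ≡ 280;  20^140 ≡ 1.
Smallest exponent giving 1 is 140.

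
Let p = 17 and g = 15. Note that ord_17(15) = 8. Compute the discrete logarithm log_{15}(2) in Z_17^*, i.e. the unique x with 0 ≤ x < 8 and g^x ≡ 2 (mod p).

Successive powers of 15 modulo 17:
  15^0=1  15^1=15  15^2=4  15^3=9  15^4=16  15^5=2
So 15^5 ≡ 2 (mod 17), giving x = 5.

5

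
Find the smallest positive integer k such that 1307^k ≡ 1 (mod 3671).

1835

The order of 1307 must divide p − 1 = 3670 = 2 · 5 · 367.
Divisors: 1, 2, 5, 10, 367, 734, 1835, 3670.
Check each in increasing order: 1307^1 ≡ 1307;  1307^2 ≡ 1234;  1307^5 ≡ 2100;  1307^10 ≡ 1129;  1307^367 ≡ 1957;  1307^734 ≡ 996;  1307^1835 ≡ 1.
Smallest exponent giving 1 is 1835.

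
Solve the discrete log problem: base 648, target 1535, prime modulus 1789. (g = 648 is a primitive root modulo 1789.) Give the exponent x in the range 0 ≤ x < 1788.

Baby-step giant-step with m = ceil(sqrt(1788)) = 43.
Baby table (648^j mod 1789 for j=0..42):
  0:1  1:648  2:1278  3:1626  4:1716  5:999  6:1523  7:1165
  8:1751  9:422  10:1528  11:827  12:985  13:1396  14:1163  15:455
  16:1444  17:65  18:973  19:776  20:139  21:622  22:531  23:600
  24:587  25:1108  26:595  27:925  28:85  29:1410  30:1290  31:457
  32:951  33:832  34:647  35:630  36:348  37:90  38:1072  39:524
  40:1431  41:586  42:460
Giant step factor: 648^(-43) ≡ 461 (mod 1789).
Scan 1535·461^i mod 1789 for i = 0, 1, …:
  i=0: 1535   i=1: 980   i=2: 952   i=3: 567
  i=4: 193   i=5: 1312   i=6: 150   i=7: 1168
  i=8: 1748   i=9: 778   i=10: 858   i=11: 169
  i=12: 982   i=13: 85
Match at i=13, j=28: x = 13·43 + 28 = 587.

587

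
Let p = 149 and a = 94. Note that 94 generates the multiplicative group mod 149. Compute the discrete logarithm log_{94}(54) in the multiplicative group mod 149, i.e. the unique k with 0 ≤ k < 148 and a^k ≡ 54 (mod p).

86

Baby-step giant-step with m = ceil(sqrt(148)) = 13.
Baby table (94^j mod 149 for j=0..12):
  0:1  1:94  2:45  3:58  4:88  5:77  6:86  7:38
  8:145  9:71  10:118  11:66  12:95
Giant step factor: 94^(-13) ≡ 134 (mod 149).
Scan 54·134^i mod 149 for i = 0, 1, …:
  i=0: 54   i=1: 84   i=2: 81   i=3: 126
  i=4: 47   i=5: 40   i=6: 145
Match at i=6, j=8: k = 6·13 + 8 = 86.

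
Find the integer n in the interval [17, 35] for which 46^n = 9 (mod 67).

30

Compute 46^17 mod 67 = 50, then multiply by 46 repeatedly:
  46^17=50  46^18=22  46^19=7  46^20=54  46^21=5
  46^22=29  46^23=61  46^24=59  46^25=34  46^26=23
  46^27=53  46^28=26  46^29=57  46^30=9
Found 9 at exponent 30.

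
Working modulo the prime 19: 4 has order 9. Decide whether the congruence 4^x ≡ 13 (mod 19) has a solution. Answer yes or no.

⟨4⟩ has order 9; its elements mod 19 are {1, 4, 5, 6, 7, 9, 11, 16, 17}.
13 is not in this set.

no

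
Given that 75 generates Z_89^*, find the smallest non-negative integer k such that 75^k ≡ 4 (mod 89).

Baby-step giant-step with m = ceil(sqrt(88)) = 10.
Baby table (75^j mod 89 for j=0..9):
  0:1  1:75  2:18  3:15  4:57  5:3  6:47  7:54
  8:45  9:82
Giant step factor: 75^(-10) ≡ 10 (mod 89).
Scan 4·10^i mod 89 for i = 0, 1, …:
  i=0: 4   i=1: 40   i=2: 44   i=3: 84
  i=4: 39   i=5: 34   i=6: 73   i=7: 18
Match at i=7, j=2: k = 7·10 + 2 = 72.

72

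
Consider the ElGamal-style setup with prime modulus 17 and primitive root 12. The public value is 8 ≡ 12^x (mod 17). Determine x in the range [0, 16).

2

Successive powers of 12 modulo 17:
  12^0=1  12^1=12  12^2=8
So 12^2 ≡ 8 (mod 17), giving x = 2.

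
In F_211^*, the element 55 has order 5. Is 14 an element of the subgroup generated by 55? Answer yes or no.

no

⟨55⟩ has order 5; its elements mod 211 are {1, 55, 71, 107, 188}.
14 is not in this set.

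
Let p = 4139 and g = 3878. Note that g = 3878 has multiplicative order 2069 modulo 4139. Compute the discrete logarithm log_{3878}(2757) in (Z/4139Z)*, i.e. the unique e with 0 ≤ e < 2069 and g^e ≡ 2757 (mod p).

Baby-step giant-step with m = ceil(sqrt(2069)) = 46.
Baby table (3878^j mod 4139 for j=0..45):
  0:1  1:3878  2:1897  3:1563  4:1818  5:1487  6:959  7:2180
  8:2202  9:599  10:943  11:2217  12:823  13:425  14:828  15:3259
  16:2035  17:2796  18:2847  19:1953  20:3503  21:436  22:2096  23:3431
  24:2672  25:2099  26:2648  27:85  28:2649  29:3963  30:407  31:1387
  32:2225  33:2874  34:3184  35:915  36:1247  37:1514  38:2190  39:3731
  40:3013  41:17  42:3841  43:3276  44:1737  45:1933
Giant step factor: 3878^(-46) ≡ 1637 (mod 4139).
Scan 2757·1637^i mod 4139 for i = 0, 1, …:
  i=0: 2757   i=1: 1699   i=2: 3994   i=3: 2697
  i=4: 2815   i=5: 1448   i=6: 2868   i=7: 1290
  i=8: 840   i=9: 932     …   i=16: 3886
  i=17: 3878
Match at i=17, j=1: e = 17·46 + 1 = 783.

783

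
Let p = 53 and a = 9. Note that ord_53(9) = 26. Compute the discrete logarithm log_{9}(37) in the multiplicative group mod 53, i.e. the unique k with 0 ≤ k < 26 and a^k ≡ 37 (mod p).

7

Successive powers of 9 modulo 53:
  9^0=1  9^1=9  9^2=28  9^3=40  9^4=42  9^5=7
  9^6=10  9^7=37
So 9^7 ≡ 37 (mod 53), giving k = 7.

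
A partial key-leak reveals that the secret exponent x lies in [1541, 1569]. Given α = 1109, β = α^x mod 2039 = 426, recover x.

1558

Compute 1109^1541 mod 2039 = 224, then multiply by 1109 repeatedly:
  1109^1541=224  1109^1542=1697  1109^1543=2015  1109^1544=1930  1109^1545=1459
  1109^1546=1104  1109^1547=936  1109^1548=173  1109^1549=191  1109^1550=1802
  1109^1551=198  1109^1552=1409  1109^1553=707  1109^1554=1087  1109^1555=434
  1109^1556=102  1109^1557=973  1109^1558=426
Found 426 at exponent 1558.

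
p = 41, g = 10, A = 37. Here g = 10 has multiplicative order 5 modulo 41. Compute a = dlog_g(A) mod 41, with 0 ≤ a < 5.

4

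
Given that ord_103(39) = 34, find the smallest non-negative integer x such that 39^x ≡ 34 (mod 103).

Successive powers of 39 modulo 103:
  39^0=1  39^1=39  39^2=79  39^3=94  39^4=61  39^5=10
  39^6=81  39^7=69  39^8=13  39^9=95  39^10=100  39^11=89
  39^12=72  39^13=27  39^14=23  39^15=73  39^16=66  39^17=102
  39^18=64  39^19=24  39^20=9  39^21=42  39^22=93  39^23=22
  39^24=34
So 39^24 ≡ 34 (mod 103), giving x = 24.

24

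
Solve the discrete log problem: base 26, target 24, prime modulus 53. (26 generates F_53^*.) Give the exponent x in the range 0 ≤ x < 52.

32

Baby-step giant-step with m = ceil(sqrt(52)) = 8.
Baby table (26^j mod 53 for j=0..7):
  0:1  1:26  2:40  3:33  4:10  5:48  6:29  7:12
Giant step factor: 26^(-8) ≡ 44 (mod 53).
Scan 24·44^i mod 53 for i = 0, 1, …:
  i=0: 24   i=1: 49   i=2: 36   i=3: 47
  i=4: 1
Match at i=4, j=0: x = 4·8 + 0 = 32.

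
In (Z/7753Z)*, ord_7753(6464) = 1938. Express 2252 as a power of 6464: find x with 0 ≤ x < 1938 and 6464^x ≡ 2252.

355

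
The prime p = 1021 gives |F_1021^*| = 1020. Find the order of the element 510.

340

The order of 510 must divide p − 1 = 1020 = 2^2 · 3 · 5 · 17.
Divisors: 1, 2, 3, 4, 5, 6, 10, 12, 15, 17, 20, 30, 34, 51, 60, 68, 85, 102, 170, 204, 255, 340, 510, 1020.
Check each in increasing order: 510^1 ≡ 510;  510^2 ≡ 766;  510^3 ≡ 638;  510^4 ≡ 702;  510^5 ≡ 670;  510^6 ≡ 686;  510^10 ≡ 681;  510^12 ≡ 936;  510^15 ≡ 904;  510^17 ≡ 226;  510^20 ≡ 227;  510^30 ≡ 416;  510^34 ≡ 26;  510^51 ≡ 771;  510^60 ≡ 507;  510^68 ≡ 676;  510^85 ≡ 647;  510^102 ≡ 219;  510^170 ≡ 1020;  510^204 ≡ 995;  510^255 ≡ 374;  510^340 ≡ 1.
Smallest exponent giving 1 is 340.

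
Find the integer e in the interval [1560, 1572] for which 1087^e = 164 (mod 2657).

Compute 1087^1560 mod 2657 = 421, then multiply by 1087 repeatedly:
  1087^1560=421  1087^1561=623  1087^1562=2323  1087^1563=951  1087^1564=164
Found 164 at exponent 1564.

1564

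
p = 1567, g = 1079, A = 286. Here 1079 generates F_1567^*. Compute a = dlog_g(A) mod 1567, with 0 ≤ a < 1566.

Baby-step giant-step with m = ceil(sqrt(1566)) = 40.
Baby table (1079^j mod 1567 for j=0..39):
  0:1  1:1079  2:1527  3:716  4:33  5:1133  6:247  7:123
  8:1089  9:1348  10:316  11:925  12:1463  13:608  14:1026  15:752
  16:1269  17:1260  18:951  19:1311  20:1135  21:838  22:43  23:954
  24:1414  25:1015  26:1419  27:142  28:1219  29:588  30:1384  31:1552
  32:1052  33:600  34:229  35:1072  36:242  37:996  38:1289  39:902
Giant step factor: 1079^(-40) ≡ 1017 (mod 1567).
Scan 286·1017^i mod 1567 for i = 0, 1, …:
  i=0: 286   i=1: 967   i=2: 930   i=3: 909
  i=4: 1490   i=5: 41   i=6: 955   i=7: 1262
  i=8: 81   i=9: 893     …   i=20: 445
  i=21: 1269
Match at i=21, j=16: a = 21·40 + 16 = 856.

856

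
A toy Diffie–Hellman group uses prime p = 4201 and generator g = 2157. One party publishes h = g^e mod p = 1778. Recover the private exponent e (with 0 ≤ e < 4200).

Baby-step giant-step with m = ceil(sqrt(4200)) = 65.
Baby table (2157^j mod 4201 for j=0..64):
  0:1  1:2157  2:2142  3:3395  4:672  5:159  6:2682  7:297
  8:2077  9:1823  10:75  11:2137  12:1012  13:2565  14:4189  15:3523
  16:3703  17:1270  18:338  19:2293  20:1424  21:637  22:282  23:3330
  24:3301  25:3763  26:459  27:2828  28:144  29:3935  30:1775  31:1564
  32:145  33:1891  34:3917  35:758  36:817  37:2050  38:2398  39:1055
  40:2894  41:3873  42:2473  43:3192  44:3906  45:2237  46:2461  47:2514
  48:3408  49:3507  50:2799  51:606  52:631  53:4144  54:3081  55:3936
  56:3932  57:3706  58:3540  59:2563  60:4076  61:3440  62:1114  63:4127
  64:20
Giant step factor: 2157^(-65) ≡ 777 (mod 4201).
Scan 1778·777^i mod 4201 for i = 0, 1, …:
  i=0: 1778   i=1: 3578   i=2: 3245   i=3: 765
  i=4: 2064   i=5: 3147   i=6: 237   i=7: 3506
  i=8: 1914   i=9: 24     …   i=35: 2900
  i=36: 1564
Match at i=36, j=31: e = 36·65 + 31 = 2371.

2371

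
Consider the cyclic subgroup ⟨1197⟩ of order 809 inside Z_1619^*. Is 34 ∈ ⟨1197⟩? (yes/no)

no

34 ∈ ⟨1197⟩ iff 34^809 ≡ 1 (mod 1619), since |⟨1197⟩| = 809.
34^809 mod 1619 = 1618.
Since 1618 ≠ 1, 34 does not lie in the subgroup.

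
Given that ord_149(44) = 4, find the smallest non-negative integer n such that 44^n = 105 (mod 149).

Successive powers of 44 modulo 149:
  44^0=1  44^1=44  44^2=148  44^3=105
So 44^3 ≡ 105 (mod 149), giving n = 3.

3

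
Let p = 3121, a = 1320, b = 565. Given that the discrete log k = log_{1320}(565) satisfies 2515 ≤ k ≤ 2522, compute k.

2515

Compute 1320^2515 mod 3121 = 565, then multiply by 1320 repeatedly:
  1320^2515=565
Found 565 at exponent 2515.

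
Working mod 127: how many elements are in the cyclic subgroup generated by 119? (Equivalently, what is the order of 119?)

14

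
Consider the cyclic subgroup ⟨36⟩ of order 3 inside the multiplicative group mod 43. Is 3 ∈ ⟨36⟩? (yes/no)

no

⟨36⟩ has order 3; its elements mod 43 are {1, 6, 36}.
3 is not in this set.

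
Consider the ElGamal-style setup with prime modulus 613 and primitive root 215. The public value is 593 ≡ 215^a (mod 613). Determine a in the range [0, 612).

Baby-step giant-step with m = ceil(sqrt(612)) = 25.
Baby table (215^j mod 613 for j=0..24):
  0:1  1:215  2:250  3:419  4:587  5:540  6:243  7:140
  8:63  9:59  10:425  11:38  12:201  13:305  14:597  15:238
  16:291  17:39  18:416  19:555  20:403  21:212  22:218  23:282
  24:556
Giant step factor: 215^(-25) ≡ 368 (mod 613).
Scan 593·368^i mod 613 for i = 0, 1, …:
  i=0: 593   i=1: 609   i=2: 367   i=3: 196
  i=4: 407   i=5: 204   i=6: 286   i=7: 425
Match at i=7, j=10: a = 7·25 + 10 = 185.

185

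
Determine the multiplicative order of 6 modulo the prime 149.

37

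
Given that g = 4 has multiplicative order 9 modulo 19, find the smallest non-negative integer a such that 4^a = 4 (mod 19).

Successive powers of 4 modulo 19:
  4^0=1  4^1=4
So 4^1 ≡ 4 (mod 19), giving a = 1.

1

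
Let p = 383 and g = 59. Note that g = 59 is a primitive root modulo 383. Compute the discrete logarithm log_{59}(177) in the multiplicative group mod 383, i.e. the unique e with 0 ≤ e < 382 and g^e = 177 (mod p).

Baby-step giant-step with m = ceil(sqrt(382)) = 20.
Baby table (59^j mod 383 for j=0..19):
  0:1  1:59  2:34  3:91  4:7  5:30  6:238  7:254
  8:49  9:210  10:134  11:246  12:343  13:321  14:172  15:190
  16:103  17:332  18:55  19:181
Giant step factor: 59^(-20) ≡ 17 (mod 383).
Scan 177·17^i mod 383 for i = 0, 1, …:
  i=0: 177   i=1: 328   i=2: 214   i=3: 191
  i=4: 183   i=5: 47   i=6: 33   i=7: 178
  i=8: 345   i=9: 120   i=10: 125   i=11: 210
Match at i=11, j=9: e = 11·20 + 9 = 229.

229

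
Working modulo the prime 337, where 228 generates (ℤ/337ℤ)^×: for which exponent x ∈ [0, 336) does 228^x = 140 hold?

217

Baby-step giant-step with m = ceil(sqrt(336)) = 19.
Baby table (228^j mod 337 for j=0..18):
  0:1  1:228  2:86  3:62  4:319  5:277  6:137  7:232
  8:324  9:69  10:230  11:205  12:234  13:106  14:241  15:17
  16:169  17:114  18:43
Giant step factor: 228^(-19) ≡ 87 (mod 337).
Scan 140·87^i mod 337 for i = 0, 1, …:
  i=0: 140   i=1: 48   i=2: 132   i=3: 26
  i=4: 240   i=5: 323   i=6: 130   i=7: 189
  i=8: 267   i=9: 313   i=10: 271   i=11: 324
Match at i=11, j=8: x = 11·19 + 8 = 217.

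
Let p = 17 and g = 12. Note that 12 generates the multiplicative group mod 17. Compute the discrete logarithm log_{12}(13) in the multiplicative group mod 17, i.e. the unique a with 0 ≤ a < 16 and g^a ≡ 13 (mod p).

Successive powers of 12 modulo 17:
  12^0=1  12^1=12  12^2=8  12^3=11  12^4=13
So 12^4 ≡ 13 (mod 17), giving a = 4.

4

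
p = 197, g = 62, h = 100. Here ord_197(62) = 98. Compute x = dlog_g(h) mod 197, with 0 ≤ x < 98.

62

Baby-step giant-step with m = ceil(sqrt(98)) = 10.
Baby table (62^j mod 197 for j=0..9):
  0:1  1:62  2:101  3:155  4:154  5:92  6:188  7:33
  8:76  9:181
Giant step factor: 62^(-10) ≡ 28 (mod 197).
Scan 100·28^i mod 197 for i = 0, 1, …:
  i=0: 100   i=1: 42   i=2: 191   i=3: 29
  i=4: 24   i=5: 81   i=6: 101
Match at i=6, j=2: x = 6·10 + 2 = 62.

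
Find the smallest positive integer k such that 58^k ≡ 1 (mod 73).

72

The order of 58 must divide p − 1 = 72 = 2^3 · 3^2.
Divisors: 1, 2, 3, 4, 6, 8, 9, 12, 18, 24, 36, 72.
Check each in increasing order: 58^1 ≡ 58;  58^2 ≡ 6;  58^3 ≡ 56;  58^4 ≡ 36;  58^6 ≡ 70;  58^8 ≡ 55;  58^9 ≡ 51;  58^12 ≡ 9;  58^18 ≡ 46;  58^24 ≡ 8;  58^36 ≡ 72;  58^72 ≡ 1.
Smallest exponent giving 1 is 72.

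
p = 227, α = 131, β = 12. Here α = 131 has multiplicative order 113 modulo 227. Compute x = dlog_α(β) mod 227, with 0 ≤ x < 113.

Baby-step giant-step with m = ceil(sqrt(113)) = 11.
Baby table (131^j mod 227 for j=0..10):
  0:1  1:131  2:136  3:110  4:109  5:205  6:69  7:186
  8:77  9:99  10:30
Giant step factor: 131^(-11) ≡ 16 (mod 227).
Scan 12·16^i mod 227 for i = 0, 1, …:
  i=0: 12   i=1: 192   i=2: 121   i=3: 120
  i=4: 104   i=5: 75   i=6: 65   i=7: 132
  i=8: 69
Match at i=8, j=6: x = 8·11 + 6 = 94.

94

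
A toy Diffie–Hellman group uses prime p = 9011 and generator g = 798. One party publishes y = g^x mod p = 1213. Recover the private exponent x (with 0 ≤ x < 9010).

5176

Baby-step giant-step with m = ceil(sqrt(9010)) = 95.
Baby table (798^j mod 9011 for j=0..94):
  0:1  1:798  2:6034  3:3258  4:4716  5:5781  6:8617  7:973
  8:1508  9:4921  10:7173  11:2069  12:2049  13:4111  14:574  15:7502
  16:3292  17:4815  18:3684  19:2246  20:8130  21:8831  22:536  23:4211
  24:8286  25:7165  26:4696  27:7843  28:5080  29:7901  30:6309  31:6444
  32:6042  33:631  34:7933  35:4812  36:1290  37:2166  38:7367  39:3694
  40:1215  41:5393  42:5367  43:2641  44:7955  45:4346  46:7884  47:1754
  48:2987  49:4722  50:1558  51:8777  52:2499  53:2771  54:3563  55:4809
  56:7907  57:2086  58:6604  59:7568  60:1894  61:6575  62:2448  63:7128
  64:2203  65:849  66:1677  67:4618  68:8676  69:3000  70:6085  71:7912
  72:6076  73:730  74:5836  75:7452  76:8447  77:478  78:2982  79:732
  80:7432  81:1498  82:5952  83:899  84:5533  85:8955  86:367  87:4514
  88:6783  89:6234  90:660  91:4042  92:8589  93:5662  94:3765
Giant step factor: 798^(-95) ≡ 5186 (mod 9011).
Scan 1213·5186^i mod 9011 for i = 0, 1, …:
  i=0: 1213   i=1: 940   i=2: 8900   i=3: 1058
  i=4: 8100   i=5: 6329   i=6: 4132   i=7: 394
  i=8: 6798   i=9: 3396     …   i=53: 7758
  i=54: 7884
Match at i=54, j=46: x = 54·95 + 46 = 5176.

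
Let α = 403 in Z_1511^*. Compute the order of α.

755

The order of 403 must divide p − 1 = 1510 = 2 · 5 · 151.
Divisors: 1, 2, 5, 10, 151, 302, 755, 1510.
Check each in increasing order: 403^1 ≡ 403;  403^2 ≡ 732;  403^5 ≡ 62;  403^10 ≡ 822;  403^151 ≡ 768;  403^302 ≡ 534;  403^755 ≡ 1.
Smallest exponent giving 1 is 755.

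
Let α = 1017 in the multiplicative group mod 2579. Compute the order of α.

The order of 1017 must divide p − 1 = 2578 = 2 · 1289.
Divisors: 1, 2, 1289, 2578.
Check each in increasing order: 1017^1 ≡ 1017;  1017^2 ≡ 110;  1017^1289 ≡ 2578;  1017^2578 ≡ 1.
Smallest exponent giving 1 is 2578.

2578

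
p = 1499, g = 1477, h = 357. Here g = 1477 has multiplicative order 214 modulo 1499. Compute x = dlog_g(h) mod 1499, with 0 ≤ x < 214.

Successive powers of 1477 modulo 1499:
  1477^0=1  1477^1=1477  1477^2=484  1477^3=1344  1477^4=412  1477^5=1429
  1477^6=41  1477^7=597  1477^8=357
So 1477^8 ≡ 357 (mod 1499), giving x = 8.

8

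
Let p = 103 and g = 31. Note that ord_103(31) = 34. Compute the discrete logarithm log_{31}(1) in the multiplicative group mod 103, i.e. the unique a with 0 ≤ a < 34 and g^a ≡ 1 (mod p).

0

Successive powers of 31 modulo 103:
  31^0=1
So 31^0 ≡ 1 (mod 103), giving a = 0.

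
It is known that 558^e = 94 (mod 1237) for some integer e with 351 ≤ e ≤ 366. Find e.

Compute 558^351 mod 1237 = 1222, then multiply by 558 repeatedly:
  558^351=1222  558^352=289  558^353=452  558^354=1105  558^355=564
  558^356=514  558^357=1065  558^358=510  558^359=70  558^360=713
  558^361=777  558^362=616  558^363=1079  558^364=900  558^365=1215
  558^366=94
Found 94 at exponent 366.

366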